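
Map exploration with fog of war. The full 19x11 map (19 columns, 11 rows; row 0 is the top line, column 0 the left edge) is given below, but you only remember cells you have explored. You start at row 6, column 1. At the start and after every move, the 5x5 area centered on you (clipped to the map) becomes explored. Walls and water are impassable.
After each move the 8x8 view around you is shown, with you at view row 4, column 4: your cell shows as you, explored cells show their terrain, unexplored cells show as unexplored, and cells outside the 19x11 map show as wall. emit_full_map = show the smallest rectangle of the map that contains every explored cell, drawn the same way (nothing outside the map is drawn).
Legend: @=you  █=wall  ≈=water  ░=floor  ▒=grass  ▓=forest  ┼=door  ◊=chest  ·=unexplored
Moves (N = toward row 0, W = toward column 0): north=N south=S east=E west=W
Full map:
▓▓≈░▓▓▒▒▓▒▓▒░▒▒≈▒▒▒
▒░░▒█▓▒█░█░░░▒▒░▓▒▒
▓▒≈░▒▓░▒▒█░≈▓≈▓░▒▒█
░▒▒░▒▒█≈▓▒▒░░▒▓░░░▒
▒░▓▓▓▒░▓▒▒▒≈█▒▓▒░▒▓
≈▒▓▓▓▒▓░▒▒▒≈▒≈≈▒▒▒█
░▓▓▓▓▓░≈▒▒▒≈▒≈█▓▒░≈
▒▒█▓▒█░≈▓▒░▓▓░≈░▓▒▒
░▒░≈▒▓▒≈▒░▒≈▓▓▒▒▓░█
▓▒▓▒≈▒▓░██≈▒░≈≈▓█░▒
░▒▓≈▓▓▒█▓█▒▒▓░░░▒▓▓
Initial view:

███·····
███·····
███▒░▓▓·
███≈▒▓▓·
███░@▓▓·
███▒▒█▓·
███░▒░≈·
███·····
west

████····
████····
████▒░▓▓
████≈▒▓▓
████@▓▓▓
████▒▒█▓
████░▒░≈
████····

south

████····
████▒░▓▓
████≈▒▓▓
████░▓▓▓
████@▒█▓
████░▒░≈
████▓▒▓·
████····

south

████▒░▓▓
████≈▒▓▓
████░▓▓▓
████▒▒█▓
████@▒░≈
████▓▒▓·
████░▒▓·
████████

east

███▒░▓▓·
███≈▒▓▓·
███░▓▓▓·
███▒▒█▓·
███░@░≈·
███▓▒▓▒·
███░▒▓≈·
████████

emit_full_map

▒░▓▓
≈▒▓▓
░▓▓▓
▒▒█▓
░@░≈
▓▒▓▒
░▒▓≈

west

████▒░▓▓
████≈▒▓▓
████░▓▓▓
████▒▒█▓
████@▒░≈
████▓▒▓▒
████░▒▓≈
████████

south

████≈▒▓▓
████░▓▓▓
████▒▒█▓
████░▒░≈
████@▒▓▒
████░▒▓≈
████████
████████

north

████▒░▓▓
████≈▒▓▓
████░▓▓▓
████▒▒█▓
████@▒░≈
████▓▒▓▒
████░▒▓≈
████████

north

████····
████▒░▓▓
████≈▒▓▓
████░▓▓▓
████@▒█▓
████░▒░≈
████▓▒▓▒
████░▒▓≈


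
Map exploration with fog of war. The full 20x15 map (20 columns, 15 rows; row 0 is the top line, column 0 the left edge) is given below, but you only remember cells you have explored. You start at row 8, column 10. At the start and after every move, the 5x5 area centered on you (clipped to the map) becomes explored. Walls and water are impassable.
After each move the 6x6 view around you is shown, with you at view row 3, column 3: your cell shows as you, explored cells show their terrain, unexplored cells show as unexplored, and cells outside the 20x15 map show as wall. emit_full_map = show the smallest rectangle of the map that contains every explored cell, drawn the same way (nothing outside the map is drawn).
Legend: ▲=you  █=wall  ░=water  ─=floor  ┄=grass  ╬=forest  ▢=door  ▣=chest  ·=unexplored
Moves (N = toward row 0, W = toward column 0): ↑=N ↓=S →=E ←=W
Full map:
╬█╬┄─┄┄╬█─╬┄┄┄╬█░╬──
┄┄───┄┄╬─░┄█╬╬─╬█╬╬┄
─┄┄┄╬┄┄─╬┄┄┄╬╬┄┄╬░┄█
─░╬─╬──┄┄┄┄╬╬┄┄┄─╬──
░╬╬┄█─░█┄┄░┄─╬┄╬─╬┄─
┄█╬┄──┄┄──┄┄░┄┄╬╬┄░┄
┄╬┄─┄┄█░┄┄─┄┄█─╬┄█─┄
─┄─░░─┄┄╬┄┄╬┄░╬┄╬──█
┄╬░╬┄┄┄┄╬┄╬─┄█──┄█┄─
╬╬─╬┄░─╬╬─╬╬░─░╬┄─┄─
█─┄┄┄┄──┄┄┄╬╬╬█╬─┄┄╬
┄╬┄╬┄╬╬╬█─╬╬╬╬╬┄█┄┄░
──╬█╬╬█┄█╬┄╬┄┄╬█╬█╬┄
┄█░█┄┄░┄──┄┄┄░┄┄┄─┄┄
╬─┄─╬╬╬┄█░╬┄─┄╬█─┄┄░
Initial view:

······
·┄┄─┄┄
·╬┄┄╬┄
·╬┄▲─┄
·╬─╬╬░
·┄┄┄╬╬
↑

······
·──┄┄░
·┄┄─┄┄
·╬┄▲╬┄
·╬┄╬─┄
·╬─╬╬░

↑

······
·┄┄░┄─
·──┄┄░
·┄┄▲┄┄
·╬┄┄╬┄
·╬┄╬─┄

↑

······
·┄┄┄╬╬
·┄┄░┄─
·──▲┄░
·┄┄─┄┄
·╬┄┄╬┄

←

······
·┄┄┄┄╬
·█┄┄░┄
·┄─▲┄┄
·░┄┄─┄
·┄╬┄┄╬

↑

······
·─╬┄┄┄
·┄┄┄┄╬
·█┄▲░┄
·┄──┄┄
·░┄┄─┄

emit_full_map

─╬┄┄┄·
┄┄┄┄╬╬
█┄▲░┄─
┄──┄┄░
░┄┄─┄┄
┄╬┄┄╬┄
·╬┄╬─┄
·╬─╬╬░
·┄┄┄╬╬

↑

······
·╬─░┄█
·─╬┄┄┄
·┄┄▲┄╬
·█┄┄░┄
·┄──┄┄

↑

██████
·╬█─╬┄
·╬─░┄█
·─╬▲┄┄
·┄┄┄┄╬
·█┄┄░┄

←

██████
·┄╬█─╬
·┄╬─░┄
·┄─▲┄┄
·─┄┄┄┄
·░█┄┄░

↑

██████
██████
·┄╬█─╬
·┄╬▲░┄
·┄─╬┄┄
·─┄┄┄┄

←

██████
██████
·┄┄╬█─
·┄┄▲─░
·┄┄─╬┄
·──┄┄┄

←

██████
██████
·─┄┄╬█
·─┄▲╬─
·╬┄┄─╬
·╬──┄┄

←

██████
██████
·┄─┄┄╬
·──▲┄╬
·┄╬┄┄─
·─╬──┄

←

██████
██████
·╬┄─┄┄
·──▲┄┄
·┄┄╬┄┄
·╬─╬──

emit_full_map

╬┄─┄┄╬█─╬┄·
──▲┄┄╬─░┄█·
┄┄╬┄┄─╬┄┄┄·
╬─╬──┄┄┄┄╬╬
····░█┄┄░┄─
·····┄──┄┄░
·····░┄┄─┄┄
·····┄╬┄┄╬┄
······╬┄╬─┄
······╬─╬╬░
······┄┄┄╬╬


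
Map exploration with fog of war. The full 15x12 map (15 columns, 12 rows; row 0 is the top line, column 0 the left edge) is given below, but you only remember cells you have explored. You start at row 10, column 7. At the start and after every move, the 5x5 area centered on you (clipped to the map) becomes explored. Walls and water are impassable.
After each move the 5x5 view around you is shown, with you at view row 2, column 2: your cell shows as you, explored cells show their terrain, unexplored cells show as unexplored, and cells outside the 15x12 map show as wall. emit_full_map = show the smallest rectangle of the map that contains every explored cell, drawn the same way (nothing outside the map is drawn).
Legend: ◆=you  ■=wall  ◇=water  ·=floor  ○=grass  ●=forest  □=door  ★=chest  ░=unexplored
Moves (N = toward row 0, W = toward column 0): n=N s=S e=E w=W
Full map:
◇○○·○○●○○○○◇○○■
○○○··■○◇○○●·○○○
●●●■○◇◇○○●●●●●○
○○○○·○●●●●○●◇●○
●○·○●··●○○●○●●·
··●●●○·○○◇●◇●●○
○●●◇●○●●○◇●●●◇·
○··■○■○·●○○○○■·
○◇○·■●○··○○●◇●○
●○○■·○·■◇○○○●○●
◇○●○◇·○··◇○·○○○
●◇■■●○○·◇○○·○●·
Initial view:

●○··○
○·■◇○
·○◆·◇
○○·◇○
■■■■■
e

○··○○
·■◇○○
○·◆◇○
○·◇○○
■■■■■

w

●○··○
○·■◇○
·○◆·◇
○○·◇○
■■■■■

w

■●○··
·○·■◇
◇·◆··
●○○·◇
■■■■■

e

●○··○
○·■◇○
·○◆·◇
○○·◇○
■■■■■

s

○·■◇○
·○··◇
○○◆◇○
■■■■■
■■■■■

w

·○·■◇
◇·○··
●○◆·◇
■■■■■
■■■■■

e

○·■◇○
·○··◇
○○◆◇○
■■■■■
■■■■■

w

·○·■◇
◇·○··
●○◆·◇
■■■■■
■■■■■

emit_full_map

■●○··○○
·○·■◇○○
◇·○··◇○
●○◆·◇○○


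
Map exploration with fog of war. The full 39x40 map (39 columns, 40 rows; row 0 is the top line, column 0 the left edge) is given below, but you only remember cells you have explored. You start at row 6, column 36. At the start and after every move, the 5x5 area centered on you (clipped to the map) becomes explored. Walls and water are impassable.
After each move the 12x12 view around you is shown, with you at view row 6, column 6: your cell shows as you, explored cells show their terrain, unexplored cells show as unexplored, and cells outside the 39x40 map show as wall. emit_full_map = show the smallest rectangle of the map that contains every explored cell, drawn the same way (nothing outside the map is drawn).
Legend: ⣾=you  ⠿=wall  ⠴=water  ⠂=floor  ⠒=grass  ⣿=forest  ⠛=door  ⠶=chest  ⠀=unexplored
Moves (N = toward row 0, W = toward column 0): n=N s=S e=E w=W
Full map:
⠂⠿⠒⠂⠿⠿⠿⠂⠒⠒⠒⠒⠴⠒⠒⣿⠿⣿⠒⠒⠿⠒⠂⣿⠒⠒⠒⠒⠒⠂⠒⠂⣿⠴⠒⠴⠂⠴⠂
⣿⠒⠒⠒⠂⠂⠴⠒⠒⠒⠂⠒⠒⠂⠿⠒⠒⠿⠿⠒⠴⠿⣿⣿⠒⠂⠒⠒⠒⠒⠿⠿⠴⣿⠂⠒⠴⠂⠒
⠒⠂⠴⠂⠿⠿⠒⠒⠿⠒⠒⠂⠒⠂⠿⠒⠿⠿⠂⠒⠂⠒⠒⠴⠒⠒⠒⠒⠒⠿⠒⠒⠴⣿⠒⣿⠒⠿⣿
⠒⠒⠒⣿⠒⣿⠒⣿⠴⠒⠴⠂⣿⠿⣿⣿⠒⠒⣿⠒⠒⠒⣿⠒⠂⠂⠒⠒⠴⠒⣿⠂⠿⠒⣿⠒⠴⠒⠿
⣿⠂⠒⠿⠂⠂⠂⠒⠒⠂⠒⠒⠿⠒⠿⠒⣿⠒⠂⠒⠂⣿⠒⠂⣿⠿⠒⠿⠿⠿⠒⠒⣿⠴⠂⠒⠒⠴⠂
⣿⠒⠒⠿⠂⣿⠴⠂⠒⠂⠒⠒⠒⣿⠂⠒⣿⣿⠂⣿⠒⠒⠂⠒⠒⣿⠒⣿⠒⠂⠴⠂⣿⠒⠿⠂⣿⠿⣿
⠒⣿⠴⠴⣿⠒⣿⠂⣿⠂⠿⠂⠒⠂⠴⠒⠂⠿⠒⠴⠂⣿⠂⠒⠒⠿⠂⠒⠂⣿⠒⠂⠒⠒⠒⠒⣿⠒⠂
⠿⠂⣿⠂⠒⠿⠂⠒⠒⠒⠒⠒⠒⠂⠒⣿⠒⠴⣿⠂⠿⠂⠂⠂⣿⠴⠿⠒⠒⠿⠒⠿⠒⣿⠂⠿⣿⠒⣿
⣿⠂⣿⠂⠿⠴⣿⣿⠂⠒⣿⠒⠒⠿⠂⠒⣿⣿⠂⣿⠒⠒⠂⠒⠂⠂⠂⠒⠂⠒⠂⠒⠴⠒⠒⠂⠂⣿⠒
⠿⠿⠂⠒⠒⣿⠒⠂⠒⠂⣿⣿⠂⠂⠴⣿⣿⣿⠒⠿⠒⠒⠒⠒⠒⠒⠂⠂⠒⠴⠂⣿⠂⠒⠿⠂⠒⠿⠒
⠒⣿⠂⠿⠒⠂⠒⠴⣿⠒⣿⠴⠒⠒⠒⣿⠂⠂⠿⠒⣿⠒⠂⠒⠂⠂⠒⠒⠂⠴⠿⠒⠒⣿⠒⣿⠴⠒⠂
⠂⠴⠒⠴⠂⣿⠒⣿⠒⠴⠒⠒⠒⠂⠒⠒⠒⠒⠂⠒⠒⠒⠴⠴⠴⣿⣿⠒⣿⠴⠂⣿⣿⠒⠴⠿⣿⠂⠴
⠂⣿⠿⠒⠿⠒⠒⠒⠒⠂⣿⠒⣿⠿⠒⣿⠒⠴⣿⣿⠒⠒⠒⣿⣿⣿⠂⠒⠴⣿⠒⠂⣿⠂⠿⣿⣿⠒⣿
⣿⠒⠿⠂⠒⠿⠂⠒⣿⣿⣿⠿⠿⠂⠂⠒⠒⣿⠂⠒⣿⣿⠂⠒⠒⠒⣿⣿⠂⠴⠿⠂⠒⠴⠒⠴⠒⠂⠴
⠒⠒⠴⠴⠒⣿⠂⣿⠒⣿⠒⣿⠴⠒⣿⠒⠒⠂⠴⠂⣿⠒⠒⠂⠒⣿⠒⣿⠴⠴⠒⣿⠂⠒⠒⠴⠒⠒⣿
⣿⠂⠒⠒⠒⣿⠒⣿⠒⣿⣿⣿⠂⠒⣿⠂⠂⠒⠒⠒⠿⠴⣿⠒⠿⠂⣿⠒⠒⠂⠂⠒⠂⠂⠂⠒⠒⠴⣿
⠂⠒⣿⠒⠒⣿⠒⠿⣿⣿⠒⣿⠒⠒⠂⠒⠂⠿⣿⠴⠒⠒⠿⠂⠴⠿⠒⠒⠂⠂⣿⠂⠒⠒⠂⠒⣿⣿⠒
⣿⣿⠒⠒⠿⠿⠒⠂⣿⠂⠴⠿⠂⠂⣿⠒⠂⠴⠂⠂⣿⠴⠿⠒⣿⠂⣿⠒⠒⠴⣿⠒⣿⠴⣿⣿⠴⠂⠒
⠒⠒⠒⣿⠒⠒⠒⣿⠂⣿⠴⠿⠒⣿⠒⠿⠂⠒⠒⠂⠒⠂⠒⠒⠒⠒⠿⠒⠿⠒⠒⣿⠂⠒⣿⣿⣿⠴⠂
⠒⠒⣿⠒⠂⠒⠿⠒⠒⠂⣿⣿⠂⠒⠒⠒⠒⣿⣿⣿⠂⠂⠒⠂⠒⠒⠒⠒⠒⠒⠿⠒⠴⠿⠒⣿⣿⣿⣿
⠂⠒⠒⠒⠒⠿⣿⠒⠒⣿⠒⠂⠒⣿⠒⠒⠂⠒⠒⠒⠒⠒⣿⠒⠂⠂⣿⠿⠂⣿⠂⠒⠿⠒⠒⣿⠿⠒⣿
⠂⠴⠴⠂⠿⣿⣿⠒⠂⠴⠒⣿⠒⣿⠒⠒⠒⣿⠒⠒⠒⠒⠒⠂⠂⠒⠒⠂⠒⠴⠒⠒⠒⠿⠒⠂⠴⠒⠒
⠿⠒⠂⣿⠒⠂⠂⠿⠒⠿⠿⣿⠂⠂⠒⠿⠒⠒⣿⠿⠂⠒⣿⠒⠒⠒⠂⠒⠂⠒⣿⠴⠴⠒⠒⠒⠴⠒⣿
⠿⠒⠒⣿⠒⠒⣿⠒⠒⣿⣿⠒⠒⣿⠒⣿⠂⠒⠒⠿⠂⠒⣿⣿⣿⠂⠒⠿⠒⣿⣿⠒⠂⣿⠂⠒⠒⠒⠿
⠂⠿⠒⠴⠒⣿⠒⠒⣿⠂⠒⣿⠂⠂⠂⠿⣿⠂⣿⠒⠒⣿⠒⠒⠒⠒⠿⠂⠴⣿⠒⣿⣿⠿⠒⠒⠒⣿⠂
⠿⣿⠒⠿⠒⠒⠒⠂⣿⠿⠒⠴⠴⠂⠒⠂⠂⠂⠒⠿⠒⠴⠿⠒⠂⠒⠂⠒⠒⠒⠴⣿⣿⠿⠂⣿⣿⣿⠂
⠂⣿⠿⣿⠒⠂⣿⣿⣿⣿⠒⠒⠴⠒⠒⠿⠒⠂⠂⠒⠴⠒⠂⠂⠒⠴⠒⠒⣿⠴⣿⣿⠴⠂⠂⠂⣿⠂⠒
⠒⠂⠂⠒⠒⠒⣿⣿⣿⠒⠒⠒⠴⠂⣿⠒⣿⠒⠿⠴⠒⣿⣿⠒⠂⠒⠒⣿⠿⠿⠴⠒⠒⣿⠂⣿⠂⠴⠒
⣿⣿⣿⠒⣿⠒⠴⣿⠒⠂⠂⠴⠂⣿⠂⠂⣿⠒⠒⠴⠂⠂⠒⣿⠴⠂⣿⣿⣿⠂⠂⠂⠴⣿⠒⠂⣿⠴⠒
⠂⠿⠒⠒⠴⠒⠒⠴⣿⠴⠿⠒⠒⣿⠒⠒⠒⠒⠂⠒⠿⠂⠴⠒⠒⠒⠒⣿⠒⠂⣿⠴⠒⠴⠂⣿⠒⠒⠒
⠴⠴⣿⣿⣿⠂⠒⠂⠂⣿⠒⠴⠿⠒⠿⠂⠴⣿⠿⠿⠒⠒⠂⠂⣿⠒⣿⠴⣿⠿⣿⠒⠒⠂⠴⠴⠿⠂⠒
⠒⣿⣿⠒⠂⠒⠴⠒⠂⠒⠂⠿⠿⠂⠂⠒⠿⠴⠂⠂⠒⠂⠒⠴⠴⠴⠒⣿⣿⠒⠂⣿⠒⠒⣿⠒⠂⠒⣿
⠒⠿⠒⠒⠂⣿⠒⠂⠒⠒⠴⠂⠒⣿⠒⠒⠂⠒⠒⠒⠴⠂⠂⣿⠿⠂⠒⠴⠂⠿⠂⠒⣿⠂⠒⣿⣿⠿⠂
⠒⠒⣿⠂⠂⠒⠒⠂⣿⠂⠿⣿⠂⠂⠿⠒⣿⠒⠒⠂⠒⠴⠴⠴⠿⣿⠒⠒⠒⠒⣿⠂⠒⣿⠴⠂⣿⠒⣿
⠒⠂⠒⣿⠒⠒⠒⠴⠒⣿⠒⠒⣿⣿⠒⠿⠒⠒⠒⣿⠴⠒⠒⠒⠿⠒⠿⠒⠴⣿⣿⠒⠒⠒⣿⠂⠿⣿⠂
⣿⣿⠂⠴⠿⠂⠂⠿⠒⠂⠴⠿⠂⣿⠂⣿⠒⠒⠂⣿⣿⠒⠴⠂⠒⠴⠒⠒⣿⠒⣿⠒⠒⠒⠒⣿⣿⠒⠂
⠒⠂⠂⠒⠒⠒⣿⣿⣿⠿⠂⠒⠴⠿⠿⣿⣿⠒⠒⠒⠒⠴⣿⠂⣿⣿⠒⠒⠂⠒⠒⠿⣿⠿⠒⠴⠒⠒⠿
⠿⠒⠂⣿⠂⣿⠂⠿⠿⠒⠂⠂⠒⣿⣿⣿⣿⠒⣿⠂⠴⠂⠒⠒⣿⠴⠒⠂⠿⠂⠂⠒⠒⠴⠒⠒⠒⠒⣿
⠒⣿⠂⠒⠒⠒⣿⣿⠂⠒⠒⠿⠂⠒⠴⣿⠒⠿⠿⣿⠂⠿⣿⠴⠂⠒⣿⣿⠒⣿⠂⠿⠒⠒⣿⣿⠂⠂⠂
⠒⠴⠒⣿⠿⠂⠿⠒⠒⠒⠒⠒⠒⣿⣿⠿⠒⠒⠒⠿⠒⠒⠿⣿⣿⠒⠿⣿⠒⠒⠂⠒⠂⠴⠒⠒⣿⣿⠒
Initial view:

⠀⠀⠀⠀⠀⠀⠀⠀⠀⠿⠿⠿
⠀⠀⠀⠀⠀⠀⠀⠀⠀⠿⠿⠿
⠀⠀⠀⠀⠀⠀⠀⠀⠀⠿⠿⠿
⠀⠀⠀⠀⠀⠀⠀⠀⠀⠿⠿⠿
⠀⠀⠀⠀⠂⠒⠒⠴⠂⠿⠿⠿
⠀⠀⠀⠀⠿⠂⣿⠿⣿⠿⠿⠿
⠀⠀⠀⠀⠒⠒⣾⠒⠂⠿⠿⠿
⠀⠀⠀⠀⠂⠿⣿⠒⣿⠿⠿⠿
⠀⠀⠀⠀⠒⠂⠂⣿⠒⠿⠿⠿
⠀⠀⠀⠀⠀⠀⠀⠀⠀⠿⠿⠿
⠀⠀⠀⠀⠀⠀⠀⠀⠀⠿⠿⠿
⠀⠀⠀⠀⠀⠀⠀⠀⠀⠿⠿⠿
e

⠀⠀⠀⠀⠀⠀⠀⠀⠿⠿⠿⠿
⠀⠀⠀⠀⠀⠀⠀⠀⠿⠿⠿⠿
⠀⠀⠀⠀⠀⠀⠀⠀⠿⠿⠿⠿
⠀⠀⠀⠀⠀⠀⠀⠀⠿⠿⠿⠿
⠀⠀⠀⠂⠒⠒⠴⠂⠿⠿⠿⠿
⠀⠀⠀⠿⠂⣿⠿⣿⠿⠿⠿⠿
⠀⠀⠀⠒⠒⣿⣾⠂⠿⠿⠿⠿
⠀⠀⠀⠂⠿⣿⠒⣿⠿⠿⠿⠿
⠀⠀⠀⠒⠂⠂⣿⠒⠿⠿⠿⠿
⠀⠀⠀⠀⠀⠀⠀⠀⠿⠿⠿⠿
⠀⠀⠀⠀⠀⠀⠀⠀⠿⠿⠿⠿
⠀⠀⠀⠀⠀⠀⠀⠀⠿⠿⠿⠿

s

⠀⠀⠀⠀⠀⠀⠀⠀⠿⠿⠿⠿
⠀⠀⠀⠀⠀⠀⠀⠀⠿⠿⠿⠿
⠀⠀⠀⠀⠀⠀⠀⠀⠿⠿⠿⠿
⠀⠀⠀⠂⠒⠒⠴⠂⠿⠿⠿⠿
⠀⠀⠀⠿⠂⣿⠿⣿⠿⠿⠿⠿
⠀⠀⠀⠒⠒⣿⠒⠂⠿⠿⠿⠿
⠀⠀⠀⠂⠿⣿⣾⣿⠿⠿⠿⠿
⠀⠀⠀⠒⠂⠂⣿⠒⠿⠿⠿⠿
⠀⠀⠀⠀⠂⠒⠿⠒⠿⠿⠿⠿
⠀⠀⠀⠀⠀⠀⠀⠀⠿⠿⠿⠿
⠀⠀⠀⠀⠀⠀⠀⠀⠿⠿⠿⠿
⠀⠀⠀⠀⠀⠀⠀⠀⠿⠿⠿⠿

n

⠀⠀⠀⠀⠀⠀⠀⠀⠿⠿⠿⠿
⠀⠀⠀⠀⠀⠀⠀⠀⠿⠿⠿⠿
⠀⠀⠀⠀⠀⠀⠀⠀⠿⠿⠿⠿
⠀⠀⠀⠀⠀⠀⠀⠀⠿⠿⠿⠿
⠀⠀⠀⠂⠒⠒⠴⠂⠿⠿⠿⠿
⠀⠀⠀⠿⠂⣿⠿⣿⠿⠿⠿⠿
⠀⠀⠀⠒⠒⣿⣾⠂⠿⠿⠿⠿
⠀⠀⠀⠂⠿⣿⠒⣿⠿⠿⠿⠿
⠀⠀⠀⠒⠂⠂⣿⠒⠿⠿⠿⠿
⠀⠀⠀⠀⠂⠒⠿⠒⠿⠿⠿⠿
⠀⠀⠀⠀⠀⠀⠀⠀⠿⠿⠿⠿
⠀⠀⠀⠀⠀⠀⠀⠀⠿⠿⠿⠿

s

⠀⠀⠀⠀⠀⠀⠀⠀⠿⠿⠿⠿
⠀⠀⠀⠀⠀⠀⠀⠀⠿⠿⠿⠿
⠀⠀⠀⠀⠀⠀⠀⠀⠿⠿⠿⠿
⠀⠀⠀⠂⠒⠒⠴⠂⠿⠿⠿⠿
⠀⠀⠀⠿⠂⣿⠿⣿⠿⠿⠿⠿
⠀⠀⠀⠒⠒⣿⠒⠂⠿⠿⠿⠿
⠀⠀⠀⠂⠿⣿⣾⣿⠿⠿⠿⠿
⠀⠀⠀⠒⠂⠂⣿⠒⠿⠿⠿⠿
⠀⠀⠀⠀⠂⠒⠿⠒⠿⠿⠿⠿
⠀⠀⠀⠀⠀⠀⠀⠀⠿⠿⠿⠿
⠀⠀⠀⠀⠀⠀⠀⠀⠿⠿⠿⠿
⠀⠀⠀⠀⠀⠀⠀⠀⠿⠿⠿⠿

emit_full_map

⠂⠒⠒⠴⠂
⠿⠂⣿⠿⣿
⠒⠒⣿⠒⠂
⠂⠿⣿⣾⣿
⠒⠂⠂⣿⠒
⠀⠂⠒⠿⠒

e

⠀⠀⠀⠀⠀⠀⠀⠿⠿⠿⠿⠿
⠀⠀⠀⠀⠀⠀⠀⠿⠿⠿⠿⠿
⠀⠀⠀⠀⠀⠀⠀⠿⠿⠿⠿⠿
⠀⠀⠂⠒⠒⠴⠂⠿⠿⠿⠿⠿
⠀⠀⠿⠂⣿⠿⣿⠿⠿⠿⠿⠿
⠀⠀⠒⠒⣿⠒⠂⠿⠿⠿⠿⠿
⠀⠀⠂⠿⣿⠒⣾⠿⠿⠿⠿⠿
⠀⠀⠒⠂⠂⣿⠒⠿⠿⠿⠿⠿
⠀⠀⠀⠂⠒⠿⠒⠿⠿⠿⠿⠿
⠀⠀⠀⠀⠀⠀⠀⠿⠿⠿⠿⠿
⠀⠀⠀⠀⠀⠀⠀⠿⠿⠿⠿⠿
⠀⠀⠀⠀⠀⠀⠀⠿⠿⠿⠿⠿

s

⠀⠀⠀⠀⠀⠀⠀⠿⠿⠿⠿⠿
⠀⠀⠀⠀⠀⠀⠀⠿⠿⠿⠿⠿
⠀⠀⠂⠒⠒⠴⠂⠿⠿⠿⠿⠿
⠀⠀⠿⠂⣿⠿⣿⠿⠿⠿⠿⠿
⠀⠀⠒⠒⣿⠒⠂⠿⠿⠿⠿⠿
⠀⠀⠂⠿⣿⠒⣿⠿⠿⠿⠿⠿
⠀⠀⠒⠂⠂⣿⣾⠿⠿⠿⠿⠿
⠀⠀⠀⠂⠒⠿⠒⠿⠿⠿⠿⠿
⠀⠀⠀⠀⠴⠒⠂⠿⠿⠿⠿⠿
⠀⠀⠀⠀⠀⠀⠀⠿⠿⠿⠿⠿
⠀⠀⠀⠀⠀⠀⠀⠿⠿⠿⠿⠿
⠀⠀⠀⠀⠀⠀⠀⠿⠿⠿⠿⠿

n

⠀⠀⠀⠀⠀⠀⠀⠿⠿⠿⠿⠿
⠀⠀⠀⠀⠀⠀⠀⠿⠿⠿⠿⠿
⠀⠀⠀⠀⠀⠀⠀⠿⠿⠿⠿⠿
⠀⠀⠂⠒⠒⠴⠂⠿⠿⠿⠿⠿
⠀⠀⠿⠂⣿⠿⣿⠿⠿⠿⠿⠿
⠀⠀⠒⠒⣿⠒⠂⠿⠿⠿⠿⠿
⠀⠀⠂⠿⣿⠒⣾⠿⠿⠿⠿⠿
⠀⠀⠒⠂⠂⣿⠒⠿⠿⠿⠿⠿
⠀⠀⠀⠂⠒⠿⠒⠿⠿⠿⠿⠿
⠀⠀⠀⠀⠴⠒⠂⠿⠿⠿⠿⠿
⠀⠀⠀⠀⠀⠀⠀⠿⠿⠿⠿⠿
⠀⠀⠀⠀⠀⠀⠀⠿⠿⠿⠿⠿

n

⠀⠀⠀⠀⠀⠀⠀⠿⠿⠿⠿⠿
⠀⠀⠀⠀⠀⠀⠀⠿⠿⠿⠿⠿
⠀⠀⠀⠀⠀⠀⠀⠿⠿⠿⠿⠿
⠀⠀⠀⠀⠀⠀⠀⠿⠿⠿⠿⠿
⠀⠀⠂⠒⠒⠴⠂⠿⠿⠿⠿⠿
⠀⠀⠿⠂⣿⠿⣿⠿⠿⠿⠿⠿
⠀⠀⠒⠒⣿⠒⣾⠿⠿⠿⠿⠿
⠀⠀⠂⠿⣿⠒⣿⠿⠿⠿⠿⠿
⠀⠀⠒⠂⠂⣿⠒⠿⠿⠿⠿⠿
⠀⠀⠀⠂⠒⠿⠒⠿⠿⠿⠿⠿
⠀⠀⠀⠀⠴⠒⠂⠿⠿⠿⠿⠿
⠀⠀⠀⠀⠀⠀⠀⠿⠿⠿⠿⠿

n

⠿⠿⠿⠿⠿⠿⠿⠿⠿⠿⠿⠿
⠀⠀⠀⠀⠀⠀⠀⠿⠿⠿⠿⠿
⠀⠀⠀⠀⠀⠀⠀⠿⠿⠿⠿⠿
⠀⠀⠀⠀⠀⠀⠀⠿⠿⠿⠿⠿
⠀⠀⠀⠀⠴⠒⠿⠿⠿⠿⠿⠿
⠀⠀⠂⠒⠒⠴⠂⠿⠿⠿⠿⠿
⠀⠀⠿⠂⣿⠿⣾⠿⠿⠿⠿⠿
⠀⠀⠒⠒⣿⠒⠂⠿⠿⠿⠿⠿
⠀⠀⠂⠿⣿⠒⣿⠿⠿⠿⠿⠿
⠀⠀⠒⠂⠂⣿⠒⠿⠿⠿⠿⠿
⠀⠀⠀⠂⠒⠿⠒⠿⠿⠿⠿⠿
⠀⠀⠀⠀⠴⠒⠂⠿⠿⠿⠿⠿

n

⠿⠿⠿⠿⠿⠿⠿⠿⠿⠿⠿⠿
⠿⠿⠿⠿⠿⠿⠿⠿⠿⠿⠿⠿
⠀⠀⠀⠀⠀⠀⠀⠿⠿⠿⠿⠿
⠀⠀⠀⠀⠀⠀⠀⠿⠿⠿⠿⠿
⠀⠀⠀⠀⠒⠿⣿⠿⠿⠿⠿⠿
⠀⠀⠀⠀⠴⠒⠿⠿⠿⠿⠿⠿
⠀⠀⠂⠒⠒⠴⣾⠿⠿⠿⠿⠿
⠀⠀⠿⠂⣿⠿⣿⠿⠿⠿⠿⠿
⠀⠀⠒⠒⣿⠒⠂⠿⠿⠿⠿⠿
⠀⠀⠂⠿⣿⠒⣿⠿⠿⠿⠿⠿
⠀⠀⠒⠂⠂⣿⠒⠿⠿⠿⠿⠿
⠀⠀⠀⠂⠒⠿⠒⠿⠿⠿⠿⠿

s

⠿⠿⠿⠿⠿⠿⠿⠿⠿⠿⠿⠿
⠀⠀⠀⠀⠀⠀⠀⠿⠿⠿⠿⠿
⠀⠀⠀⠀⠀⠀⠀⠿⠿⠿⠿⠿
⠀⠀⠀⠀⠒⠿⣿⠿⠿⠿⠿⠿
⠀⠀⠀⠀⠴⠒⠿⠿⠿⠿⠿⠿
⠀⠀⠂⠒⠒⠴⠂⠿⠿⠿⠿⠿
⠀⠀⠿⠂⣿⠿⣾⠿⠿⠿⠿⠿
⠀⠀⠒⠒⣿⠒⠂⠿⠿⠿⠿⠿
⠀⠀⠂⠿⣿⠒⣿⠿⠿⠿⠿⠿
⠀⠀⠒⠂⠂⣿⠒⠿⠿⠿⠿⠿
⠀⠀⠀⠂⠒⠿⠒⠿⠿⠿⠿⠿
⠀⠀⠀⠀⠴⠒⠂⠿⠿⠿⠿⠿

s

⠀⠀⠀⠀⠀⠀⠀⠿⠿⠿⠿⠿
⠀⠀⠀⠀⠀⠀⠀⠿⠿⠿⠿⠿
⠀⠀⠀⠀⠒⠿⣿⠿⠿⠿⠿⠿
⠀⠀⠀⠀⠴⠒⠿⠿⠿⠿⠿⠿
⠀⠀⠂⠒⠒⠴⠂⠿⠿⠿⠿⠿
⠀⠀⠿⠂⣿⠿⣿⠿⠿⠿⠿⠿
⠀⠀⠒⠒⣿⠒⣾⠿⠿⠿⠿⠿
⠀⠀⠂⠿⣿⠒⣿⠿⠿⠿⠿⠿
⠀⠀⠒⠂⠂⣿⠒⠿⠿⠿⠿⠿
⠀⠀⠀⠂⠒⠿⠒⠿⠿⠿⠿⠿
⠀⠀⠀⠀⠴⠒⠂⠿⠿⠿⠿⠿
⠀⠀⠀⠀⠀⠀⠀⠿⠿⠿⠿⠿

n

⠿⠿⠿⠿⠿⠿⠿⠿⠿⠿⠿⠿
⠀⠀⠀⠀⠀⠀⠀⠿⠿⠿⠿⠿
⠀⠀⠀⠀⠀⠀⠀⠿⠿⠿⠿⠿
⠀⠀⠀⠀⠒⠿⣿⠿⠿⠿⠿⠿
⠀⠀⠀⠀⠴⠒⠿⠿⠿⠿⠿⠿
⠀⠀⠂⠒⠒⠴⠂⠿⠿⠿⠿⠿
⠀⠀⠿⠂⣿⠿⣾⠿⠿⠿⠿⠿
⠀⠀⠒⠒⣿⠒⠂⠿⠿⠿⠿⠿
⠀⠀⠂⠿⣿⠒⣿⠿⠿⠿⠿⠿
⠀⠀⠒⠂⠂⣿⠒⠿⠿⠿⠿⠿
⠀⠀⠀⠂⠒⠿⠒⠿⠿⠿⠿⠿
⠀⠀⠀⠀⠴⠒⠂⠿⠿⠿⠿⠿

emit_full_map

⠀⠀⠒⠿⣿
⠀⠀⠴⠒⠿
⠂⠒⠒⠴⠂
⠿⠂⣿⠿⣾
⠒⠒⣿⠒⠂
⠂⠿⣿⠒⣿
⠒⠂⠂⣿⠒
⠀⠂⠒⠿⠒
⠀⠀⠴⠒⠂

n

⠿⠿⠿⠿⠿⠿⠿⠿⠿⠿⠿⠿
⠿⠿⠿⠿⠿⠿⠿⠿⠿⠿⠿⠿
⠀⠀⠀⠀⠀⠀⠀⠿⠿⠿⠿⠿
⠀⠀⠀⠀⠀⠀⠀⠿⠿⠿⠿⠿
⠀⠀⠀⠀⠒⠿⣿⠿⠿⠿⠿⠿
⠀⠀⠀⠀⠴⠒⠿⠿⠿⠿⠿⠿
⠀⠀⠂⠒⠒⠴⣾⠿⠿⠿⠿⠿
⠀⠀⠿⠂⣿⠿⣿⠿⠿⠿⠿⠿
⠀⠀⠒⠒⣿⠒⠂⠿⠿⠿⠿⠿
⠀⠀⠂⠿⣿⠒⣿⠿⠿⠿⠿⠿
⠀⠀⠒⠂⠂⣿⠒⠿⠿⠿⠿⠿
⠀⠀⠀⠂⠒⠿⠒⠿⠿⠿⠿⠿


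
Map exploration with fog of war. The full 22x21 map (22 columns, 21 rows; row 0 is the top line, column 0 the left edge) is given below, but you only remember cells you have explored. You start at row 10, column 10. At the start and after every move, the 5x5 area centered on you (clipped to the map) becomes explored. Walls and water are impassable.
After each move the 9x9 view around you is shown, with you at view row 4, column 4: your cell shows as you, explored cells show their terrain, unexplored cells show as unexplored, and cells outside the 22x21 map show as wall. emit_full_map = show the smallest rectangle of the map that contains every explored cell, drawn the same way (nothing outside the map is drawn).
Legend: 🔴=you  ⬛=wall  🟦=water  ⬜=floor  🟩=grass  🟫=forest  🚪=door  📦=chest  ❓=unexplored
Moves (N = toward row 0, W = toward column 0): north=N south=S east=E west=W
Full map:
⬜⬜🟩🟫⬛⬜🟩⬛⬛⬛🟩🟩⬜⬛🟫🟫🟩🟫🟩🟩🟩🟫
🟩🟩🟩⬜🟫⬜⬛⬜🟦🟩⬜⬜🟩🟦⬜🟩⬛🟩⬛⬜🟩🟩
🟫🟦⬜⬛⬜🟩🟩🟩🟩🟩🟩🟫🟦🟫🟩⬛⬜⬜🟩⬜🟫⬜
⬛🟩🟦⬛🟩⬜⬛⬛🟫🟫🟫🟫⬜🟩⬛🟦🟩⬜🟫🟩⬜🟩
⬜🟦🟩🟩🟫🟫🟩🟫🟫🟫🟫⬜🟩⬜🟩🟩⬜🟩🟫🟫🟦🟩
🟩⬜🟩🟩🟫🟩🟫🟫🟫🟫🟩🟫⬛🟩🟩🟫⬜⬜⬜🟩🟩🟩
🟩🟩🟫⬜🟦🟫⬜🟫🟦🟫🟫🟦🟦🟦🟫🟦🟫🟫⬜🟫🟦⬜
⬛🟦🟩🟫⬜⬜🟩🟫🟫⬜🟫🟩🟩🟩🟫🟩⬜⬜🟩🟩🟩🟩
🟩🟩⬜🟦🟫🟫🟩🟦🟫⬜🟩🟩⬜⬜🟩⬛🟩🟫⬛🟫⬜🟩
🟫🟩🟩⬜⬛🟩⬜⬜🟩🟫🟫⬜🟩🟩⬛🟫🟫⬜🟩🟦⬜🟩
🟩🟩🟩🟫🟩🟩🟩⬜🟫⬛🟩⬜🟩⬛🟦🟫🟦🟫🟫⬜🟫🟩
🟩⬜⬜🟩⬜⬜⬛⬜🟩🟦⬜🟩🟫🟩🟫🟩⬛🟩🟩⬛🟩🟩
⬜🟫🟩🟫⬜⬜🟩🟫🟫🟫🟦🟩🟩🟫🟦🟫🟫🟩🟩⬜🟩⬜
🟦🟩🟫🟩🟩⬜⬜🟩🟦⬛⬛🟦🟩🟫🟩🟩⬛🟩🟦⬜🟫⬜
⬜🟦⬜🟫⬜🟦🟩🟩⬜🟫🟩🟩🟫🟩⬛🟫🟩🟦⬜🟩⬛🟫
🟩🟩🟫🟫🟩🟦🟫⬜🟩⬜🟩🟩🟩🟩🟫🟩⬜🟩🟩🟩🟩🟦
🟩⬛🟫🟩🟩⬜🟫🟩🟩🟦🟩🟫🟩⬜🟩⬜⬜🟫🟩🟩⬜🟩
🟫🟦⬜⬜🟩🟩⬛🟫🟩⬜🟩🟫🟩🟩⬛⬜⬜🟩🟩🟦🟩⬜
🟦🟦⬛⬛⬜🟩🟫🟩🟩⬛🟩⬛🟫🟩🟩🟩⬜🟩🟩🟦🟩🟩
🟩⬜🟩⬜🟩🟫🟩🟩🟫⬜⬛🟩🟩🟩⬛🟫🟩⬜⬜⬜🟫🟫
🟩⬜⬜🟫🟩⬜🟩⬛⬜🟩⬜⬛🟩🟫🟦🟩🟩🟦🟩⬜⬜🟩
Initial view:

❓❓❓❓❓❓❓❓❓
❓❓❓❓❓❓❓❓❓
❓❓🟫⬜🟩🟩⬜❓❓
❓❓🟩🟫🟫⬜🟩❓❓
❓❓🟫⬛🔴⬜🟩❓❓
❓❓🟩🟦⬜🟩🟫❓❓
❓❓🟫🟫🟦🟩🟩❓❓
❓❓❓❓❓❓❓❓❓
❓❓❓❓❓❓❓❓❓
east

❓❓❓❓❓❓❓❓❓
❓❓❓❓❓❓❓❓❓
❓🟫⬜🟩🟩⬜⬜❓❓
❓🟩🟫🟫⬜🟩🟩❓❓
❓🟫⬛🟩🔴🟩⬛❓❓
❓🟩🟦⬜🟩🟫🟩❓❓
❓🟫🟫🟦🟩🟩🟫❓❓
❓❓❓❓❓❓❓❓❓
❓❓❓❓❓❓❓❓❓

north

❓❓❓❓❓❓❓❓❓
❓❓❓❓❓❓❓❓❓
❓❓⬜🟫🟩🟩🟩❓❓
❓🟫⬜🟩🟩⬜⬜❓❓
❓🟩🟫🟫🔴🟩🟩❓❓
❓🟫⬛🟩⬜🟩⬛❓❓
❓🟩🟦⬜🟩🟫🟩❓❓
❓🟫🟫🟦🟩🟩🟫❓❓
❓❓❓❓❓❓❓❓❓

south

❓❓❓❓❓❓❓❓❓
❓❓⬜🟫🟩🟩🟩❓❓
❓🟫⬜🟩🟩⬜⬜❓❓
❓🟩🟫🟫⬜🟩🟩❓❓
❓🟫⬛🟩🔴🟩⬛❓❓
❓🟩🟦⬜🟩🟫🟩❓❓
❓🟫🟫🟦🟩🟩🟫❓❓
❓❓❓❓❓❓❓❓❓
❓❓❓❓❓❓❓❓❓

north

❓❓❓❓❓❓❓❓❓
❓❓❓❓❓❓❓❓❓
❓❓⬜🟫🟩🟩🟩❓❓
❓🟫⬜🟩🟩⬜⬜❓❓
❓🟩🟫🟫🔴🟩🟩❓❓
❓🟫⬛🟩⬜🟩⬛❓❓
❓🟩🟦⬜🟩🟫🟩❓❓
❓🟫🟫🟦🟩🟩🟫❓❓
❓❓❓❓❓❓❓❓❓

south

❓❓❓❓❓❓❓❓❓
❓❓⬜🟫🟩🟩🟩❓❓
❓🟫⬜🟩🟩⬜⬜❓❓
❓🟩🟫🟫⬜🟩🟩❓❓
❓🟫⬛🟩🔴🟩⬛❓❓
❓🟩🟦⬜🟩🟫🟩❓❓
❓🟫🟫🟦🟩🟩🟫❓❓
❓❓❓❓❓❓❓❓❓
❓❓❓❓❓❓❓❓❓


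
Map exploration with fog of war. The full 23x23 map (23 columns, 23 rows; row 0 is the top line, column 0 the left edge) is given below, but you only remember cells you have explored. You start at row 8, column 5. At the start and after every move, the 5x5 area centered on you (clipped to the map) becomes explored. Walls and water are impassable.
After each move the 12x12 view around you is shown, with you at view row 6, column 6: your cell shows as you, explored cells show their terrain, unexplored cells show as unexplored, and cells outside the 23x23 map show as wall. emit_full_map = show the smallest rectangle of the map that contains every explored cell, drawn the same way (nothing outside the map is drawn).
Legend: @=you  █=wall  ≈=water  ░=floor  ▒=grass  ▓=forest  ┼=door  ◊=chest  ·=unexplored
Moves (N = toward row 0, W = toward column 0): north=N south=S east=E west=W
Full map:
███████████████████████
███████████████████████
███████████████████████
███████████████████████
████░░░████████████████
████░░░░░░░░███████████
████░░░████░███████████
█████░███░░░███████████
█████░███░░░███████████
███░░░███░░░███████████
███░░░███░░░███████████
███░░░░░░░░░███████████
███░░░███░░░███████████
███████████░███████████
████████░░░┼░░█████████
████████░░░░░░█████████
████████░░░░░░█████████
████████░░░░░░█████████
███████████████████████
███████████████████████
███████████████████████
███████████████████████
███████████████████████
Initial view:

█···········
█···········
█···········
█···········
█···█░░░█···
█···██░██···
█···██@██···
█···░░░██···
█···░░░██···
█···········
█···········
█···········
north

█···········
█···········
█···········
█···········
█···█░░░░···
█···█░░░█···
█···██@██···
█···██░██···
█···░░░██···
█···░░░██···
█···········
█···········

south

█···········
█···········
█···········
█···█░░░░···
█···█░░░█···
█···██░██···
█···██@██···
█···░░░██···
█···░░░██···
█···········
█···········
█···········

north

█···········
█···········
█···········
█···········
█···█░░░░···
█···█░░░█···
█···██@██···
█···██░██···
█···░░░██···
█···░░░██···
█···········
█···········

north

█···········
█···········
█···········
█···········
█···█░░░█···
█···█░░░░···
█···█░@░█···
█···██░██···
█···██░██···
█···░░░██···
█···░░░██···
█···········

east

············
············
············
············
···█░░░██···
···█░░░░░···
···█░░@██···
···██░███···
···██░███···
···░░░██····
···░░░██····
············

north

████████████
············
············
············
····█████···
···█░░░██···
···█░░@░░···
···█░░░██···
···██░███···
···██░███···
···░░░██····
···░░░██····

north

████████████
████████████
············
············
····█████···
····█████···
···█░░@██···
···█░░░░░···
···█░░░██···
···██░███···
···██░███···
···░░░██····

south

████████████
············
············
····█████···
····█████···
···█░░░██···
···█░░@░░···
···█░░░██···
···██░███···
···██░███···
···░░░██····
···░░░██····

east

████████████
············
············
···█████····
···██████···
··█░░░███···
··█░░░@░░···
··█░░░███···
··██░███░···
··██░███····
··░░░██·····
··░░░██·····

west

████████████
············
············
····█████···
····██████··
···█░░░███··
···█░░@░░░··
···█░░░███··
···██░███░··
···██░███···
···░░░██····
···░░░██····

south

············
············
····█████···
····██████··
···█░░░███··
···█░░░░░░··
···█░░@███··
···██░███░··
···██░███···
···░░░██····
···░░░██····
············

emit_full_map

·█████·
·██████
█░░░███
█░░░░░░
█░░@███
██░███░
██░███·
░░░██··
░░░██··

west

█···········
█···········
█····█████··
█····██████·
█···█░░░███·
█···█░░░░░░·
█···█░@░███·
█···██░███░·
█···██░███··
█···░░░██···
█···░░░██···
█···········

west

██··········
██··········
██····█████·
██····██████
██··██░░░███
██··██░░░░░░
██··██@░░███
██··███░███░
██··███░███·
██···░░░██··
██···░░░██··
██··········

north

████████████
██··········
██··········
██····█████·
██··████████
██··██░░░███
██··██@░░░░░
██··██░░░███
██··███░███░
██··███░███·
██···░░░██··
██···░░░██··

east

████████████
█···········
█···········
█····█████··
█··████████·
█··██░░░███·
█··██░@░░░░·
█··██░░░███·
█··███░███░·
█··███░███··
█···░░░██···
█···░░░██···

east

████████████
············
············
····█████···
··████████··
··██░░░███··
··██░░@░░░··
··██░░░███··
··███░███░··
··███░███···
···░░░██····
···░░░██····

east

████████████
············
············
···█████····
·████████···
·██░░░███···
·██░░░@░░···
·██░░░███···
·███░███░···
·███░███····
··░░░██·····
··░░░██·····

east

████████████
············
············
··█████·····
█████████···
██░░░████···
██░░░░@░░···
██░░░████···
███░███░░···
███░███·····
·░░░██······
·░░░██······

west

████████████
············
············
···█████····
·█████████··
·██░░░████··
·██░░░@░░░··
·██░░░████··
·███░███░░··
·███░███····
··░░░██·····
··░░░██·····

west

████████████
············
············
····█████···
··█████████·
··██░░░████·
··██░░@░░░░·
··██░░░████·
··███░███░░·
··███░███···
···░░░██····
···░░░██····

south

············
············
····█████···
··█████████·
··██░░░████·
··██░░░░░░░·
··██░░@████·
··███░███░░·
··███░███···
···░░░██····
···░░░██····
············

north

████████████
············
············
····█████···
··█████████·
··██░░░████·
··██░░@░░░░·
··██░░░████·
··███░███░░·
··███░███···
···░░░██····
···░░░██····

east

████████████
············
············
···█████····
·█████████··
·██░░░████··
·██░░░@░░░··
·██░░░████··
·███░███░░··
·███░███····
··░░░██·····
··░░░██·····

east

████████████
············
············
··█████·····
█████████···
██░░░████···
██░░░░@░░···
██░░░████···
███░███░░···
███░███·····
·░░░██······
·░░░██······

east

████████████
············
············
·█████······
█████████···
█░░░█████···
█░░░░░@░░···
█░░░████░···
██░███░░░···
██░███······
░░░██·······
░░░██·······

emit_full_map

··█████···
██████████
██░░░█████
██░░░░░@░░
██░░░████░
███░███░░░
███░███···
·░░░██····
·░░░██····

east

████████████
············
············
█████·······
█████████···
░░░██████···
░░░░░░@░█···
░░░████░█···
█░███░░░█···
█░███·······
░░██········
░░██········

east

████████████
············
············
████········
█████████···
░░███████···
░░░░░░@██···
░░████░██···
░███░░░██···
░███········
░██·········
░██·········

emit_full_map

··█████·····
████████████
██░░░███████
██░░░░░░░@██
██░░░████░██
███░███░░░██
███░███·····
·░░░██······
·░░░██······


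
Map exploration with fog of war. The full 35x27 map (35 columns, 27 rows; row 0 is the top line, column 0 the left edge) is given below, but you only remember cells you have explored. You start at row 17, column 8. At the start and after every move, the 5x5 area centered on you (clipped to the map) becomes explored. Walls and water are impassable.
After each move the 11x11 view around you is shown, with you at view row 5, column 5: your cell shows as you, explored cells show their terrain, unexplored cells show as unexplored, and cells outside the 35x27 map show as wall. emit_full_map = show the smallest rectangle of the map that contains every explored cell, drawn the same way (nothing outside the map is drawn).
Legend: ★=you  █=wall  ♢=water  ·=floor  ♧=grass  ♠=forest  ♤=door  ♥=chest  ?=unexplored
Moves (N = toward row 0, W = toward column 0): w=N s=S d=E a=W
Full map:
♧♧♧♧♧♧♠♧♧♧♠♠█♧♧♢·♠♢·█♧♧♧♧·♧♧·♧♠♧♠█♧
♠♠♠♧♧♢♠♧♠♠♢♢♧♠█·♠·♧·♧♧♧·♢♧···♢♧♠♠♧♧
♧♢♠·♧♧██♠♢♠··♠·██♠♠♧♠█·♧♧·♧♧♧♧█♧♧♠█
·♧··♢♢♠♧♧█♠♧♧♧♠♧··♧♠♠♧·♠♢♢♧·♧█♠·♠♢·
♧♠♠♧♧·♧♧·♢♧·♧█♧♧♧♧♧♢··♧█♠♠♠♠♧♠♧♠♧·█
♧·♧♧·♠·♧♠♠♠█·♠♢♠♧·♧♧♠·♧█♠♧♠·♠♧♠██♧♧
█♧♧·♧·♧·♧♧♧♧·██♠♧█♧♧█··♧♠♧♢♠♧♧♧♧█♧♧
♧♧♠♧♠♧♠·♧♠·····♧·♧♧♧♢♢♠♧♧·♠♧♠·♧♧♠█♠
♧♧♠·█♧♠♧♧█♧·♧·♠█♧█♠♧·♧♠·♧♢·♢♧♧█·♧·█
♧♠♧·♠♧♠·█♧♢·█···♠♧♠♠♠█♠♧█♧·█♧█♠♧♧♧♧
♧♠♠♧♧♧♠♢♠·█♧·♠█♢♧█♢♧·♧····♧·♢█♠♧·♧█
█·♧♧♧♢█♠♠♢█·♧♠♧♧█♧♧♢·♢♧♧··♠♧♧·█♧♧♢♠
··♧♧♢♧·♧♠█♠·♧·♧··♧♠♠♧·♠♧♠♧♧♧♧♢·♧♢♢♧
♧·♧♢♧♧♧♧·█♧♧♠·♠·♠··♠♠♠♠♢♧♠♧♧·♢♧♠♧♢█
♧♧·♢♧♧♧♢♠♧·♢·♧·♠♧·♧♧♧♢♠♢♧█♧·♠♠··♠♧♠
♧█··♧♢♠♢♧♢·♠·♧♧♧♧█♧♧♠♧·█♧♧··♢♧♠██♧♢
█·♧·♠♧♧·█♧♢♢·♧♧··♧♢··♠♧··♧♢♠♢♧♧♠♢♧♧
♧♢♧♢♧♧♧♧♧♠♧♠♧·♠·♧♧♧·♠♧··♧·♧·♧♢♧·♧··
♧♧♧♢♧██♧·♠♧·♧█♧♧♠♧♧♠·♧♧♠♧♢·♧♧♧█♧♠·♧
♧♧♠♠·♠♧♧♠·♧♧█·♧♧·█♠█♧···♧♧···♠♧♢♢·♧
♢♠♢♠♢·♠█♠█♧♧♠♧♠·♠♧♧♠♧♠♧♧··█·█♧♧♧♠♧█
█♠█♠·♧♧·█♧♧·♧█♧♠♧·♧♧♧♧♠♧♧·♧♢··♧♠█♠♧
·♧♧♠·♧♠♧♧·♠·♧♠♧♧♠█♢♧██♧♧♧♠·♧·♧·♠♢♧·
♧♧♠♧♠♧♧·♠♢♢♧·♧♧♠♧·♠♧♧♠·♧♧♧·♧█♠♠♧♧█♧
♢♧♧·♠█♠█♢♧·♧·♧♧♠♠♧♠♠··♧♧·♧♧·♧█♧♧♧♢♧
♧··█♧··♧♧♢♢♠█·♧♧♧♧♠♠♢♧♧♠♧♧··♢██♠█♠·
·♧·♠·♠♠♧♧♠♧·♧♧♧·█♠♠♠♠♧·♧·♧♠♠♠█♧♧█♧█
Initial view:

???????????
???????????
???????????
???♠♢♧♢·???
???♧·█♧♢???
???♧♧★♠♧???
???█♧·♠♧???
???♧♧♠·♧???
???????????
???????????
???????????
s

???????????
???????????
???♠♢♧♢·???
???♧·█♧♢???
???♧♧♧♠♧???
???█♧★♠♧???
???♧♧♠·♧???
???♠█♠█♧???
???????????
???????????
???????????

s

???????????
???♠♢♧♢·???
???♧·█♧♢???
???♧♧♧♠♧???
???█♧·♠♧???
???♧♧★·♧???
???♠█♠█♧???
???♧·█♧♧???
???????????
???????????
???????????

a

???????????
????♠♢♧♢·??
????♧·█♧♢??
???♧♧♧♧♠♧??
???██♧·♠♧??
???♠♧★♠·♧??
???·♠█♠█♧??
???♧♧·█♧♧??
???????????
???????????
???????????

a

???????????
?????♠♢♧♢·?
?????♧·█♧♢?
???♧♧♧♧♧♠♧?
???♧██♧·♠♧?
???·♠★♧♠·♧?
???♢·♠█♠█♧?
???·♧♧·█♧♧?
???????????
???????????
???????????

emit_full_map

??♠♢♧♢·
??♧·█♧♢
♧♧♧♧♧♠♧
♧██♧·♠♧
·♠★♧♠·♧
♢·♠█♠█♧
·♧♧·█♧♧

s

?????♠♢♧♢·?
?????♧·█♧♢?
???♧♧♧♧♧♠♧?
???♧██♧·♠♧?
???·♠♧♧♠·♧?
???♢·★█♠█♧?
???·♧♧·█♧♧?
???·♧♠♧♧???
???????????
???????????
???????????

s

?????♧·█♧♢?
???♧♧♧♧♧♠♧?
???♧██♧·♠♧?
???·♠♧♧♠·♧?
???♢·♠█♠█♧?
???·♧★·█♧♧?
???·♧♠♧♧???
???♠♧♧·♠???
???????????
???????????
???????????

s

???♧♧♧♧♧♠♧?
???♧██♧·♠♧?
???·♠♧♧♠·♧?
???♢·♠█♠█♧?
???·♧♧·█♧♧?
???·♧★♧♧???
???♠♧♧·♠???
???♠█♠█♢???
???????????
???????????
███████████

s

???♧██♧·♠♧?
???·♠♧♧♠·♧?
???♢·♠█♠█♧?
???·♧♧·█♧♧?
???·♧♠♧♧???
???♠♧★·♠???
???♠█♠█♢???
???♧··♧♧???
???????????
███████████
███████████

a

????♧██♧·♠♧
????·♠♧♧♠·♧
????♢·♠█♠█♧
???♠·♧♧·█♧♧
???♠·♧♠♧♧??
???♧♠★♧·♠??
???·♠█♠█♢??
???█♧··♧♧??
???????????
███████████
███████████

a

█????♧██♧·♠
█????·♠♧♧♠·
█????♢·♠█♠█
█??█♠·♧♧·█♧
█??♧♠·♧♠♧♧?
█??♠♧★♧♧·♠?
█??♧·♠█♠█♢?
█??·█♧··♧♧?
█??????????
███████████
███████████

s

█????·♠♧♧♠·
█????♢·♠█♠█
█??█♠·♧♧·█♧
█??♧♠·♧♠♧♧?
█??♠♧♠♧♧·♠?
█??♧·★█♠█♢?
█??·█♧··♧♧?
█??·♠·♠♠???
███████████
███████████
███████████

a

██????·♠♧♧♠
██????♢·♠█♠
██??█♠·♧♧·█
██?♧♧♠·♧♠♧♧
██?♧♠♧♠♧♧·♠
██?♧♧★♠█♠█♢
██?··█♧··♧♧
██?♧·♠·♠♠??
███████████
███████████
███████████

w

██????♧██♧·
██????·♠♧♧♠
██????♢·♠█♠
██?♠█♠·♧♧·█
██?♧♧♠·♧♠♧♧
██?♧♠★♠♧♧·♠
██?♧♧·♠█♠█♢
██?··█♧··♧♧
██?♧·♠·♠♠??
███████████
███████████

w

██????♧♧♧♧♧
██????♧██♧·
██????·♠♧♧♠
██?♠♢♠♢·♠█♠
██?♠█♠·♧♧·█
██?♧♧★·♧♠♧♧
██?♧♠♧♠♧♧·♠
██?♧♧·♠█♠█♢
██?··█♧··♧♧
██?♧·♠·♠♠??
███████████

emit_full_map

?????♠♢♧♢·
?????♧·█♧♢
???♧♧♧♧♧♠♧
???♧██♧·♠♧
???·♠♧♧♠·♧
♠♢♠♢·♠█♠█♧
♠█♠·♧♧·█♧♧
♧♧★·♧♠♧♧??
♧♠♧♠♧♧·♠??
♧♧·♠█♠█♢??
··█♧··♧♧??
♧·♠·♠♠????

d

█????♧♧♧♧♧♠
█????♧██♧·♠
█????·♠♧♧♠·
█?♠♢♠♢·♠█♠█
█?♠█♠·♧♧·█♧
█?♧♧♠★♧♠♧♧?
█?♧♠♧♠♧♧·♠?
█?♧♧·♠█♠█♢?
█?··█♧··♧♧?
█?♧·♠·♠♠???
███████████

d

????♧♧♧♧♧♠♧
????♧██♧·♠♧
????·♠♧♧♠·♧
?♠♢♠♢·♠█♠█♧
?♠█♠·♧♧·█♧♧
?♧♧♠·★♠♧♧??
?♧♠♧♠♧♧·♠??
?♧♧·♠█♠█♢??
?··█♧··♧♧??
?♧·♠·♠♠????
███████████

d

???♧♧♧♧♧♠♧?
???♧██♧·♠♧?
???·♠♧♧♠·♧?
♠♢♠♢·♠█♠█♧?
♠█♠·♧♧·█♧♧?
♧♧♠·♧★♧♧???
♧♠♧♠♧♧·♠???
♧♧·♠█♠█♢???
··█♧··♧♧???
♧·♠·♠♠?????
███████████

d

??♧♧♧♧♧♠♧??
??♧██♧·♠♧??
??·♠♧♧♠·♧??
♢♠♢·♠█♠█♧??
█♠·♧♧·█♧♧??
♧♠·♧♠★♧·???
♠♧♠♧♧·♠♢???
♧·♠█♠█♢♧???
·█♧··♧♧????
·♠·♠♠??????
███████████

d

?♧♧♧♧♧♠♧???
?♧██♧·♠♧???
?·♠♧♧♠·♧???
♠♢·♠█♠█♧???
♠·♧♧·█♧♧???
♠·♧♠♧★·♠???
♧♠♧♧·♠♢♢???
·♠█♠█♢♧·???
█♧··♧♧?????
♠·♠♠???????
███████████

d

♧♧♧♧♧♠♧????
♧██♧·♠♧????
·♠♧♧♠·♧????
♢·♠█♠█♧♧???
·♧♧·█♧♧·???
·♧♠♧♧★♠·???
♠♧♧·♠♢♢♧???
♠█♠█♢♧·♧???
♧··♧♧??????
·♠♠????????
███████████

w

??♧·█♧♢????
♧♧♧♧♧♠♧????
♧██♧·♠♧????
·♠♧♧♠·♧♧???
♢·♠█♠█♧♧???
·♧♧·█★♧·???
·♧♠♧♧·♠·???
♠♧♧·♠♢♢♧???
♠█♠█♢♧·♧???
♧··♧♧??????
·♠♠????????

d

?♧·█♧♢?????
♧♧♧♧♠♧?????
██♧·♠♧?????
♠♧♧♠·♧♧█???
·♠█♠█♧♧♠???
♧♧·█♧★·♧???
♧♠♧♧·♠·♧???
♧♧·♠♢♢♧·???
█♠█♢♧·♧????
··♧♧???????
♠♠?????????

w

?♠♢♧♢·?????
?♧·█♧♢?????
♧♧♧♧♠♧?????
██♧·♠♧·♧???
♠♧♧♠·♧♧█???
·♠█♠█★♧♠???
♧♧·█♧♧·♧???
♧♠♧♧·♠·♧???
♧♧·♠♢♢♧·???
█♠█♢♧·♧????
··♧♧???????

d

♠♢♧♢·??????
♧·█♧♢??????
♧♧♧♠♧??????
█♧·♠♧·♧█???
♧♧♠·♧♧█·???
♠█♠█♧★♠♧???
♧·█♧♧·♧█???
♠♧♧·♠·♧♠???
♧·♠♢♢♧·????
♠█♢♧·♧?????
·♧♧????????

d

♢♧♢·???????
·█♧♢???????
♧♧♠♧???????
♧·♠♧·♧█♧???
♧♠·♧♧█·♧???
█♠█♧♧★♧♠???
·█♧♧·♧█♧???
♧♧·♠·♧♠♧???
·♠♢♢♧·?????
█♢♧·♧??????
♧♧?????????

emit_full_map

?????♠♢♧♢·????
?????♧·█♧♢????
???♧♧♧♧♧♠♧????
???♧██♧·♠♧·♧█♧
???·♠♧♧♠·♧♧█·♧
♠♢♠♢·♠█♠█♧♧★♧♠
♠█♠·♧♧·█♧♧·♧█♧
♧♧♠·♧♠♧♧·♠·♧♠♧
♧♠♧♠♧♧·♠♢♢♧·??
♧♧·♠█♠█♢♧·♧???
··█♧··♧♧??????
♧·♠·♠♠????????

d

♧♢·????????
█♧♢????????
♧♠♧????????
·♠♧·♧█♧♧???
♠·♧♧█·♧♧???
♠█♧♧♠★♠·???
█♧♧·♧█♧♠???
♧·♠·♧♠♧♧???
♠♢♢♧·??????
♢♧·♧???????
♧??????????

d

♢·?????????
♧♢?????????
♠♧?????????
♠♧·♧█♧♧♠???
·♧♧█·♧♧·???
█♧♧♠♧★·♠???
♧♧·♧█♧♠♧???
·♠·♧♠♧♧♠???
♢♢♧·???????
♧·♧????????
???????????

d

·??????????
♢??????????
♧??????????
♧·♧█♧♧♠♧???
♧♧█·♧♧·█???
♧♧♠♧♠★♠♧???
♧·♧█♧♠♧·???
♠·♧♠♧♧♠█???
♢♧·????????
·♧?????????
???????????

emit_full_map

?????♠♢♧♢·???????
?????♧·█♧♢???????
???♧♧♧♧♧♠♧???????
???♧██♧·♠♧·♧█♧♧♠♧
???·♠♧♧♠·♧♧█·♧♧·█
♠♢♠♢·♠█♠█♧♧♠♧♠★♠♧
♠█♠·♧♧·█♧♧·♧█♧♠♧·
♧♧♠·♧♠♧♧·♠·♧♠♧♧♠█
♧♠♧♠♧♧·♠♢♢♧·?????
♧♧·♠█♠█♢♧·♧??????
··█♧··♧♧?????????
♧·♠·♠♠???????????
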